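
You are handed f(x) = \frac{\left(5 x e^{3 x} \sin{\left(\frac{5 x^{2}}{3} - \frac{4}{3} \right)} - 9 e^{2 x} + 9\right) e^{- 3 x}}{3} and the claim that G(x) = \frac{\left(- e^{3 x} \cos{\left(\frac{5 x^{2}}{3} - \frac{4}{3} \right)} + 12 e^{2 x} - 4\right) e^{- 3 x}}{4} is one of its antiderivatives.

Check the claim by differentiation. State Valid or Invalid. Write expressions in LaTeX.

Invalid: d/dx[G] - f = - \frac{5 x \sin{\left(\frac{5 x^{2}}{3} - \frac{4}{3} \right)}}{6}, which is not 0.

d/dx[G] = \frac{\left(5 x e^{3 x} \sin{\left(\frac{5 x^{2}}{3} - \frac{4}{3} \right)} - 18 e^{2 x} + 18\right) e^{- 3 x}}{6}
d/dx[G] - f(x) = - \frac{5 x \sin{\left(\frac{5 x^{2}}{3} - \frac{4}{3} \right)}}{6} != 0.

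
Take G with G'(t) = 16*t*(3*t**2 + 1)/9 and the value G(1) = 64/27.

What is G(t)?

G(t) = 4*(3*t**2 + 1)**2/27

The substitution u = t**2 + 1/3 works: G'(t) is exactly (dG/du)*(du/dt) for that inner function.
A general antiderivative is 4*(t**2 + 1/3)**2/3 + C.
The condition gives C = 64/27 - (64/27) = 0.
So G(t) = 4*(3*t**2 + 1)**2/27.
Check: d/dt[4*(3*t**2 + 1)**2/27] = 16*t**3/3 + 16*t/9, which equals G'(t).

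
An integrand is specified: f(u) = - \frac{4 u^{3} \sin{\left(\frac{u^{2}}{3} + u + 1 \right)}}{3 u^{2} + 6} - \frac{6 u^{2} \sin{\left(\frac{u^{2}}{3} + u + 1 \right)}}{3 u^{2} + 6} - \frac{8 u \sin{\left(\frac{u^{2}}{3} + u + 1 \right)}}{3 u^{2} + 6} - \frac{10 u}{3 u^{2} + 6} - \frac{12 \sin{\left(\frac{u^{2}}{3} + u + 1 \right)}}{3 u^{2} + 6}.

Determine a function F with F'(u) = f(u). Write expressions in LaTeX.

The integrand splits into summands that can be handled one at a time.
Check: d/du[- \frac{5 \log{\left(u^{2} + 2 \right)}}{3} + 2 \cos{\left(\frac{u^{2}}{3} + u + 1 \right)}] = \frac{- 4 u^{3} \sin{\left(\frac{u^{2}}{3} + u + 1 \right)} - 6 u^{2} \sin{\left(\frac{u^{2}}{3} + u + 1 \right)} - 8 u \sin{\left(\frac{u^{2}}{3} + u + 1 \right)} - 10 u - 12 \sin{\left(\frac{u^{2}}{3} + u + 1 \right)}}{3 u^{2} + 6}, which equals f(u).

An antiderivative is F(u) = - \frac{5 \log{\left(u^{2} + 2 \right)}}{3} + 2 \cos{\left(\frac{u^{2}}{3} + u + 1 \right)}.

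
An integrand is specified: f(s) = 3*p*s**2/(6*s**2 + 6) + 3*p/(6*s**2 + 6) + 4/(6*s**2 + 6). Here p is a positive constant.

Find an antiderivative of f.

An antiderivative is F(s) = p*s/2 + 2*atan(s)/3.

Integrate term by term and add the pieces.
Check: d/ds[p*s/2 + 2*atan(s)/3] = (3*p*s**2 + 3*p + 4)/(6*s**2 + 6), which equals f(s).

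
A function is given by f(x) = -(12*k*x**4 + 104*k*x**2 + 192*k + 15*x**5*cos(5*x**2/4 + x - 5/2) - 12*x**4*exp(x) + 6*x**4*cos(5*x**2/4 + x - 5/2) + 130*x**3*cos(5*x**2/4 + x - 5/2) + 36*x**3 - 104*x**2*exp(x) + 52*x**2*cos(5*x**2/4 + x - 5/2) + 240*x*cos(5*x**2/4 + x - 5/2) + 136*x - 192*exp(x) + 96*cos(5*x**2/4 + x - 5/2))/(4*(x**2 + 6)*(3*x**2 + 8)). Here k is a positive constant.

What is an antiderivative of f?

An antiderivative F(x) passes only if d/dx[F] lands on f(x) exactly.
Check: d/dx[-k*x + exp(x) - log(x**2/2 + 4/3)/2 - log(x**2/2 + 3) - sin(5*x**2/4 + x - 5/2)/2] = (-12*k*x**4 - 104*k*x**2 - 192*k - 15*x**5*cos(5*x**2/4 + x - 5/2) + 12*x**4*exp(x) - 6*x**4*cos(5*x**2/4 + x - 5/2) - 130*x**3*cos(5*x**2/4 + x - 5/2) - 36*x**3 + 104*x**2*exp(x) - 52*x**2*cos(5*x**2/4 + x - 5/2) - 240*x*cos(5*x**2/4 + x - 5/2) - 136*x + 192*exp(x) - 96*cos(5*x**2/4 + x - 5/2))/(12*x**4 + 104*x**2 + 192), which equals f(x).

An antiderivative is F(x) = -k*x + exp(x) - log(x**2/2 + 4/3)/2 - log(x**2/2 + 3) - sin(5*x**2/4 + x - 5/2)/2.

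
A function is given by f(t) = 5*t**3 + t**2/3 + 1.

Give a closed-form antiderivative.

An antiderivative is F(t) = 5*t**4/4 + t**3/9 + t.

Integrate term by term and add the pieces.
Check: d/dt[5*t**4/4 + t**3/9 + t] = 5*t**3 + t**2/3 + 1 = f(t).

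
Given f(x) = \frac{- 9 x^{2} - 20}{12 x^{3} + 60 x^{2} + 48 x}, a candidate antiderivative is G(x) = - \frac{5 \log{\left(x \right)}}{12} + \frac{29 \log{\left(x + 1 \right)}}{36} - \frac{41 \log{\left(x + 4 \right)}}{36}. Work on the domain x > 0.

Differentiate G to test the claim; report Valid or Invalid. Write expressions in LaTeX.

Valid - the claim checks out under differentiation.

d/dx[G] = \frac{- 9 x^{2} - 20}{12 x^{3} + 60 x^{2} + 48 x}
This equals f(x) exactly, so the claim holds.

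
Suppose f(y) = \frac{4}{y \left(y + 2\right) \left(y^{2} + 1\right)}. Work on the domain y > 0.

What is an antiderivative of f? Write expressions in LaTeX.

An antiderivative is F(y) = - \frac{2 \left(- 5 \log{\left(y \right)} + \log{\left(y + 2 \right)} + 2 \log{\left(y^{2} + 1 \right)} + 2 \operatorname{atan}{\left(y \right)}\right)}{5}.

Factor the denominator (y \left(y + 2\right) \left(y^{2} + 1\right)) and decompose: f = - \frac{4 \left(2 y + 1\right)}{5 \left(y^{2} + 1\right)} - \frac{2}{5 \left(y + 2\right)} + \frac{2}{y}; each piece integrates to a log, atan, or power term.
Check: d/dy[- \frac{2 \left(- 5 \log{\left(y \right)} + \log{\left(y + 2 \right)} + 2 \log{\left(y^{2} + 1 \right)} + 2 \operatorname{atan}{\left(y \right)}\right)}{5}] = \frac{4}{y^{4} + 2 y^{3} + y^{2} + 2 y}, which equals f(y).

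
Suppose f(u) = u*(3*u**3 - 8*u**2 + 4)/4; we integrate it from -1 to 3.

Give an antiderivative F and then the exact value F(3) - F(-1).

For F(u) to be correct the identity F'(u) - f(u) = 0 must hold.
F(u) = 3*u**5/20 - u**4/2 + u**2/2 is an antiderivative of f.
Check: d/du[3*u**5/20 - u**4/2 + u**2/2] = 3*u**4/4 - 2*u**3 + u, which equals f(u).
F(3) = 9/20; F(-1) = -3/20.
Integral = F(3) - F(-1) = 3/5.

Antiderivative: F(u) = 3*u**5/20 - u**4/2 + u**2/2; value = 3/5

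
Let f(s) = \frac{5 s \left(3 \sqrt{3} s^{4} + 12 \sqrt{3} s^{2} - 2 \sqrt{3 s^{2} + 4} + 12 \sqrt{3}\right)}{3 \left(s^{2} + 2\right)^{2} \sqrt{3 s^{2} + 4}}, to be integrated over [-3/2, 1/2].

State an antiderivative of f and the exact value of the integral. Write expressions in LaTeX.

Antiderivative: F(s) = \frac{5 \left(\sqrt{3} \left(s^{2} + 2\right) \sqrt{3 s^{2} + 4} + 1\right)}{3 \left(s^{2} + 2\right)}; value = - \frac{5 \sqrt{129}}{6} + \frac{160}{459} + \frac{5 \sqrt{57}}{6}

A candidate is checked by its d/ds: the result must match f(s).
F(s) = \frac{5 \left(\sqrt{3} \left(s^{2} + 2\right) \sqrt{3 s^{2} + 4} + 1\right)}{3 \left(s^{2} + 2\right)} is an antiderivative of f.
Check: d/ds[\frac{5 \left(\sqrt{3} \left(s^{2} + 2\right) \sqrt{3 s^{2} + 4} + 1\right)}{3 \left(s^{2} + 2\right)}] = \frac{15 \sqrt{3} s^{5} + 60 \sqrt{3} s^{3} - 10 s \sqrt{3 s^{2} + 4} + 60 \sqrt{3} s}{3 s^{4} \sqrt{3 s^{2} + 4} + 12 s^{2} \sqrt{3 s^{2} + 4} + 12 \sqrt{3 s^{2} + 4}}, which equals f(s).
F(1/2) = \frac{20}{27} + \frac{5 \sqrt{57}}{6}; F(-3/2) = \frac{20}{51} + \frac{5 \sqrt{129}}{6}.
Integral = F(1/2) - F(-3/2) = - \frac{5 \sqrt{129}}{6} + \frac{160}{459} + \frac{5 \sqrt{57}}{6}.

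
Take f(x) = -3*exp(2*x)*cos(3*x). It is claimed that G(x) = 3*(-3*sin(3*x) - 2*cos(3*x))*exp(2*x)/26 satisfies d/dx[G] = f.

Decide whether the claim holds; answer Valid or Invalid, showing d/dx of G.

Invalid: d/dx[G] - f = 3*exp(2*x)*cos(3*x)/2, which is not 0.

d/dx[G] = -3*exp(2*x)*cos(3*x)/2
d/dx[G] - f(x) = 3*exp(2*x)*cos(3*x)/2 != 0.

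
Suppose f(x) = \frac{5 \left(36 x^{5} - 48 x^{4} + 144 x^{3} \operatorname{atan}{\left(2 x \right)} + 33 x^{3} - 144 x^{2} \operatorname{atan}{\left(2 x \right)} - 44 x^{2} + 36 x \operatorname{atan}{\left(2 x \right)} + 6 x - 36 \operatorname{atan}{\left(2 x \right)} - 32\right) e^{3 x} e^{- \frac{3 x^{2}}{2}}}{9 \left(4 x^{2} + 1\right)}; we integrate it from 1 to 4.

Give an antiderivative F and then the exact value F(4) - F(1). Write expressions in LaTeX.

f has the shape u'v + uv' for u = - \frac{5 x^{2}}{3} + \frac{5 x}{9} - \frac{20 \operatorname{atan}{\left(2 x \right)}}{3} - \frac{5}{3} and v = e^{- \frac{3 x^{2}}{2} + 3 x} — it is the derivative of the product u*v.
F(x) = \frac{5 \left(- 3 x^{2} + x - 12 \operatorname{atan}{\left(2 x \right)} - 3\right) e^{- \frac{3 x^{2}}{2} + 3 x}}{9} is an antiderivative of f.
Check: d/dx[\frac{5 \left(- 3 x^{2} + x - 12 \operatorname{atan}{\left(2 x \right)} - 3\right) e^{- \frac{3 x^{2}}{2} + 3 x}}{9}] = \frac{180 x^{5} e^{3 x} e^{- \frac{3 x^{2}}{2}} - 240 x^{4} e^{3 x} e^{- \frac{3 x^{2}}{2}} + 720 x^{3} e^{3 x} e^{- \frac{3 x^{2}}{2}} \operatorname{atan}{\left(2 x \right)} + 165 x^{3} e^{3 x} e^{- \frac{3 x^{2}}{2}} - 720 x^{2} e^{3 x} e^{- \frac{3 x^{2}}{2}} \operatorname{atan}{\left(2 x \right)} - 220 x^{2} e^{3 x} e^{- \frac{3 x^{2}}{2}} + 180 x e^{3 x} e^{- \frac{3 x^{2}}{2}} \operatorname{atan}{\left(2 x \right)} + 30 x e^{3 x} e^{- \frac{3 x^{2}}{2}} - 180 e^{3 x} e^{- \frac{3 x^{2}}{2}} \operatorname{atan}{\left(2 x \right)} - 160 e^{3 x} e^{- \frac{3 x^{2}}{2}}}{36 x^{2} + 9}, which equals f(x).
F(4) = - \frac{235}{9 e^{12}} - \frac{20 \operatorname{atan}{\left(8 \right)}}{3 e^{12}}; F(1) = - \frac{20 e^{\frac{3}{2}} \operatorname{atan}{\left(2 \right)}}{3} - \frac{25 e^{\frac{3}{2}}}{9}.
Integral = F(4) - F(1) = - \frac{235}{9 e^{12}} - \frac{20 \operatorname{atan}{\left(8 \right)}}{3 e^{12}} + \frac{25 e^{\frac{3}{2}}}{9} + \frac{20 e^{\frac{3}{2}} \operatorname{atan}{\left(2 \right)}}{3}.

Antiderivative: F(x) = \frac{5 \left(- 3 x^{2} + x - 12 \operatorname{atan}{\left(2 x \right)} - 3\right) e^{- \frac{3 x^{2}}{2} + 3 x}}{9}; value = - \frac{235}{9 e^{12}} - \frac{20 \operatorname{atan}{\left(8 \right)}}{3 e^{12}} + \frac{25 e^{\frac{3}{2}}}{9} + \frac{20 e^{\frac{3}{2}} \operatorname{atan}{\left(2 \right)}}{3}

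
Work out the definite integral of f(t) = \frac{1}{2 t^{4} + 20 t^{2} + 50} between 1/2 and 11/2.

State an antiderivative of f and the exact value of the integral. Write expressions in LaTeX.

A candidate is checked by its d/dt: the result must match f(t).
F(t) = \frac{t}{20 t^{2} + 100} + \frac{\sqrt{5} \operatorname{atan}{\left(\frac{\sqrt{5} t}{5} \right)}}{100} is an antiderivative of f.
Check: d/dt[\frac{t}{20 t^{2} + 100} + \frac{\sqrt{5} \operatorname{atan}{\left(\frac{\sqrt{5} t}{5} \right)}}{100}] = \frac{1}{2 t^{4} + 20 t^{2} + 50} = f(t).
F(11/2) = \frac{11}{1410} + \frac{\sqrt{5} \operatorname{atan}{\left(\frac{11 \sqrt{5}}{10} \right)}}{100}; F(1/2) = \frac{1}{210} + \frac{\sqrt{5} \operatorname{atan}{\left(\frac{\sqrt{5}}{10} \right)}}{100}.
Integral = F(11/2) - F(1/2) = - \frac{\sqrt{5} \operatorname{atan}{\left(\frac{\sqrt{5}}{10} \right)}}{100} + \frac{1}{329} + \frac{\sqrt{5} \operatorname{atan}{\left(\frac{11 \sqrt{5}}{10} \right)}}{100}.

Antiderivative: F(t) = \frac{t}{20 t^{2} + 100} + \frac{\sqrt{5} \operatorname{atan}{\left(\frac{\sqrt{5} t}{5} \right)}}{100}; value = - \frac{\sqrt{5} \operatorname{atan}{\left(\frac{\sqrt{5}}{10} \right)}}{100} + \frac{1}{329} + \frac{\sqrt{5} \operatorname{atan}{\left(\frac{11 \sqrt{5}}{10} \right)}}{100}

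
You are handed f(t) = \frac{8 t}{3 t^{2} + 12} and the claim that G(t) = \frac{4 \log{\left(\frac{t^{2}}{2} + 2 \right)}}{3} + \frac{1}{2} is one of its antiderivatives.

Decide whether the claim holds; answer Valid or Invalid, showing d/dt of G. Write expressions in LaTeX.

d/dt[G] = \frac{8 t}{3 t^{2} + 12}
This equals f(t) exactly, so the claim holds.

Valid - differentiating G returns exactly f.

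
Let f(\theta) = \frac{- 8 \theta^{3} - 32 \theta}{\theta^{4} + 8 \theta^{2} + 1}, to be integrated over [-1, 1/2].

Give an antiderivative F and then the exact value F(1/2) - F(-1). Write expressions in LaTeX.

Antiderivative: F(\theta) = - 2 \log{\left(\frac{\theta^{4}}{2} + 4 \theta^{2} + \frac{1}{2} \right)}; value = - 2 \log{\left(\frac{49}{32} \right)} + 2 \log{\left(5 \right)}

f matches the chain-rule pattern g'(h)*h' with inner function h(\theta) = \frac{\theta^{4}}{2} + 4 \theta^{2} + \frac{1}{2}; substituting u = h(\theta) collapses the integral.
F(\theta) = - 2 \log{\left(\frac{\theta^{4}}{2} + 4 \theta^{2} + \frac{1}{2} \right)} is an antiderivative of f.
Check: d/d\theta[- 2 \log{\left(\frac{\theta^{4}}{2} + 4 \theta^{2} + \frac{1}{2} \right)}] = \frac{- 8 \theta^{3} - 32 \theta}{\theta^{4} + 8 \theta^{2} + 1} = f(\theta).
F(1/2) = - 2 \log{\left(\frac{49}{32} \right)}; F(-1) = - 2 \log{\left(5 \right)}.
Integral = F(1/2) - F(-1) = - 2 \log{\left(\frac{49}{32} \right)} + 2 \log{\left(5 \right)}.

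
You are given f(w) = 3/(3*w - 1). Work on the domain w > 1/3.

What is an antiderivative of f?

An antiderivative is F(w) = log(3*w/2 - 1/2).

Differentiate the proposed F(w) back; it has to land on f(w) exactly.
Check: d/dw[log(3*w/2 - 1/2)] = 3/(3*w - 1) = f(w).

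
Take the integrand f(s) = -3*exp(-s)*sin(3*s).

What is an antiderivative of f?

Recover f(s) by differentiating a candidate F(s); any mismatch rules it out.
Check: d/ds[3*(sin(3*s) + 3*cos(3*s))*exp(-s)/10] = -3*exp(-s)*sin(3*s) = f(s).

An antiderivative is F(s) = 3*(sin(3*s) + 3*cos(3*s))*exp(-s)/10.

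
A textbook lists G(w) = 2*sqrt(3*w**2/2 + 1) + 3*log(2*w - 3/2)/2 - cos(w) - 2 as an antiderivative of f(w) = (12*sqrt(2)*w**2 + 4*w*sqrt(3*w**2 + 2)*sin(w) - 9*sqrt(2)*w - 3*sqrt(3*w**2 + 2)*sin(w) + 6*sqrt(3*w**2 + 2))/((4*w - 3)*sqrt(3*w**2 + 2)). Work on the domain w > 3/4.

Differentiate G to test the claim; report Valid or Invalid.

d/dw[G] = (12*sqrt(2)*w**2 + 4*w*sqrt(3*w**2 + 2)*sin(w) - 9*sqrt(2)*w - 3*sqrt(3*w**2 + 2)*sin(w) + 6*sqrt(3*w**2 + 2))/(4*w*sqrt(3*w**2 + 2) - 3*sqrt(3*w**2 + 2))
This equals f(w) exactly, so the claim holds.

Valid - the claim checks out under differentiation.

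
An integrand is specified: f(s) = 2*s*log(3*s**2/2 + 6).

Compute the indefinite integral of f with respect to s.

A first test for any F(s): its s-derivative must equal f(s) identically.
Check: d/ds[s**2*log(3*s**2/2 + 6) - s**2 + 4*log(s**2 + 4)] = 2*s*log(s**2/2 + 2) + 2*s*log(3), which equals f(s).

F(s) = s**2*log(3*s**2/2 + 6) - s**2 + 4*log(s**2 + 4) + C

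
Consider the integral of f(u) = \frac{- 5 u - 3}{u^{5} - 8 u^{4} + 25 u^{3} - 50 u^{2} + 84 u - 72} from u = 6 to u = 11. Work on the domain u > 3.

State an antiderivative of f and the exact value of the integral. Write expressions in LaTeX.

Antiderivative: F(u) = \frac{277 \log{\left(u - 3 \right)}}{169} - \frac{13 \log{\left(u - 2 \right)}}{8} - \frac{19 \log{\left(u^{2} + 4 \right)}}{2704} - \frac{191 \operatorname{atan}{\left(\frac{u}{2} \right)}}{1352} + \frac{18}{13 u - 39}; value = - \frac{13 \log{\left(9 \right)}}{8} - \frac{277 \log{\left(3 \right)}}{169} - \frac{15}{52} - \frac{191 \operatorname{atan}{\left(\frac{11}{2} \right)}}{1352} - \frac{19 \log{\left(125 \right)}}{2704} + \frac{19 \log{\left(40 \right)}}{2704} + \frac{191 \operatorname{atan}{\left(3 \right)}}{1352} + \frac{13 \log{\left(4 \right)}}{8} + \frac{277 \log{\left(8 \right)}}{169}

Factor the denominator (\left(u - 3\right)^{2} \left(u - 2\right) \left(u^{2} + 4\right)) and decompose: f = - \frac{19 u + 382}{1352 \left(u^{2} + 4\right)} - \frac{13}{8 \left(u - 2\right)} + \frac{277}{169 \left(u - 3\right)} - \frac{18}{13 \left(u - 3\right)^{2}}; each piece integrates to a log, atan, or power term.
F(u) = \frac{277 \log{\left(u - 3 \right)}}{169} - \frac{13 \log{\left(u - 2 \right)}}{8} - \frac{19 \log{\left(u^{2} + 4 \right)}}{2704} - \frac{191 \operatorname{atan}{\left(\frac{u}{2} \right)}}{1352} + \frac{18}{13 u - 39} is an antiderivative of f.
Check: d/du[\frac{277 \log{\left(u - 3 \right)}}{169} - \frac{13 \log{\left(u - 2 \right)}}{8} - \frac{19 \log{\left(u^{2} + 4 \right)}}{2704} - \frac{191 \operatorname{atan}{\left(\frac{u}{2} \right)}}{1352} + \frac{18}{13 u - 39}] = \frac{- 5 u - 3}{u^{5} - 8 u^{4} + 25 u^{3} - 50 u^{2} + 84 u - 72} = f(u).
F(11) = - \frac{13 \log{\left(9 \right)}}{8} - \frac{191 \operatorname{atan}{\left(\frac{11}{2} \right)}}{1352} - \frac{19 \log{\left(125 \right)}}{2704} + \frac{9}{52} + \frac{277 \log{\left(8 \right)}}{169}; F(6) = - \frac{13 \log{\left(4 \right)}}{8} - \frac{191 \operatorname{atan}{\left(3 \right)}}{1352} - \frac{19 \log{\left(40 \right)}}{2704} + \frac{6}{13} + \frac{277 \log{\left(3 \right)}}{169}.
Integral = F(11) - F(6) = - \frac{13 \log{\left(9 \right)}}{8} - \frac{277 \log{\left(3 \right)}}{169} - \frac{15}{52} - \frac{191 \operatorname{atan}{\left(\frac{11}{2} \right)}}{1352} - \frac{19 \log{\left(125 \right)}}{2704} + \frac{19 \log{\left(40 \right)}}{2704} + \frac{191 \operatorname{atan}{\left(3 \right)}}{1352} + \frac{13 \log{\left(4 \right)}}{8} + \frac{277 \log{\left(8 \right)}}{169}.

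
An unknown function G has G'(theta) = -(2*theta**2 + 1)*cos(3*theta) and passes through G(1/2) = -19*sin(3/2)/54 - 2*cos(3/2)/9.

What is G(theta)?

Differentiate the proposed G(theta) back; it has to land on the given G'(theta).
A general antiderivative is -2*theta**2*sin(3*theta)/3 - 4*theta*cos(3*theta)/9 - 5*sin(3*theta)/27 + C.
The condition gives C = -19*sin(3/2)/54 - 2*cos(3/2)/9 - (-19*sin(3/2)/54 - 2*cos(3/2)/9) = 0.
So G(theta) = -2*theta**2*sin(3*theta)/3 - 4*theta*cos(3*theta)/9 - 5*sin(3*theta)/27.
Check: d/dtheta[-2*theta**2*sin(3*theta)/3 - 4*theta*cos(3*theta)/9 - 5*sin(3*theta)/27] = -2*theta**2*cos(3*theta) - cos(3*theta), which equals G'(theta).

G(theta) = -2*theta**2*sin(3*theta)/3 - 4*theta*cos(3*theta)/9 - 5*sin(3*theta)/27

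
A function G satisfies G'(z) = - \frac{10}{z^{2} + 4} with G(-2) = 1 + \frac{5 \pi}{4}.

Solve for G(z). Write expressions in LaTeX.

G(z) = 1 - 5 \operatorname{atan}{\left(\frac{z}{2} \right)}

Since d/dz undoes antidifferentiation here, G(z) must give back the stated G'(z).
A general antiderivative is - 5 \operatorname{atan}{\left(\frac{z}{2} \right)} + C.
The condition gives C = 1 + \frac{5 \pi}{4} - (\frac{5 \pi}{4}) = 1.
So G(z) = 1 - 5 \operatorname{atan}{\left(\frac{z}{2} \right)}.
Check: d/dz[1 - 5 \operatorname{atan}{\left(\frac{z}{2} \right)}] = - \frac{10}{z^{2} + 4} = G'(z).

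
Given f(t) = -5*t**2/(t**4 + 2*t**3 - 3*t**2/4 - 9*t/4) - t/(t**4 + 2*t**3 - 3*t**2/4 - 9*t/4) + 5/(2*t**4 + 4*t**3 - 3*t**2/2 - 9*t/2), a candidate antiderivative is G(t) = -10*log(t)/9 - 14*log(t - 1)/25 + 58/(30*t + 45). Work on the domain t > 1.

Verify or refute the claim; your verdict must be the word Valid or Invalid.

d/dt[G] = (-1504*t**3 - 5252*t**2 + 1356*t + 2250)/(900*t**4 + 1800*t**3 - 675*t**2 - 2025*t)
d/dt[G] - f(t) = -752/(450*t + 675) != 0.

Invalid: d/dt[G] - f = -752/(450*t + 675), which is not 0.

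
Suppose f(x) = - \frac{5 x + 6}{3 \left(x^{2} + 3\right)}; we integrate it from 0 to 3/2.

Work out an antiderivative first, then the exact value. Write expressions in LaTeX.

Whatever form F(x) takes, F'(x) = f(x) is non-negotiable.
F(x) = - \frac{5 \log{\left(x^{2} + 3 \right)}}{6} - \frac{2 \sqrt{3} \operatorname{atan}{\left(\frac{\sqrt{3} x}{3} \right)}}{3} is an antiderivative of f.
Check: d/dx[- \frac{5 \log{\left(x^{2} + 3 \right)}}{6} - \frac{2 \sqrt{3} \operatorname{atan}{\left(\frac{\sqrt{3} x}{3} \right)}}{3}] = \frac{- 5 x - 6}{3 x^{2} + 9}, which equals f(x).
F(3/2) = - \frac{5 \log{\left(\frac{21}{4} \right)}}{6} - \frac{2 \sqrt{3} \operatorname{atan}{\left(\frac{\sqrt{3}}{2} \right)}}{3}; F(0) = - \frac{5 \log{\left(3 \right)}}{6}.
Integral = F(3/2) - F(0) = - \frac{5 \log{\left(\frac{21}{4} \right)}}{6} - \frac{2 \sqrt{3} \operatorname{atan}{\left(\frac{\sqrt{3}}{2} \right)}}{3} + \frac{5 \log{\left(3 \right)}}{6}.

Antiderivative: F(x) = - \frac{5 \log{\left(x^{2} + 3 \right)}}{6} - \frac{2 \sqrt{3} \operatorname{atan}{\left(\frac{\sqrt{3} x}{3} \right)}}{3}; value = - \frac{5 \log{\left(\frac{21}{4} \right)}}{6} - \frac{2 \sqrt{3} \operatorname{atan}{\left(\frac{\sqrt{3}}{2} \right)}}{3} + \frac{5 \log{\left(3 \right)}}{6}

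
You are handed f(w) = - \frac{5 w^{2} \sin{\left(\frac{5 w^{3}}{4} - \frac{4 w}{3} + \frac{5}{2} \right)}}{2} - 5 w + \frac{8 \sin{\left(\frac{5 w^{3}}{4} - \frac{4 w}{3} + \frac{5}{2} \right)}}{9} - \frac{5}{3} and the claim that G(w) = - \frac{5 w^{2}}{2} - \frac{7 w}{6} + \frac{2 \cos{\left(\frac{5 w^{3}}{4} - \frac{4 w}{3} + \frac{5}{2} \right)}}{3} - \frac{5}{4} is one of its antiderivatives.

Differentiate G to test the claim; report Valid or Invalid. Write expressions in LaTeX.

d/dw[G] = - \frac{5 w^{2} \sin{\left(\frac{5 w^{3}}{4} - \frac{4 w}{3} + \frac{5}{2} \right)}}{2} - 5 w + \frac{8 \sin{\left(\frac{5 w^{3}}{4} - \frac{4 w}{3} + \frac{5}{2} \right)}}{9} - \frac{7}{6}
d/dw[G] - f(w) = \frac{1}{2} != 0.

Invalid: d/dw[G] - f = \frac{1}{2}, which is not 0.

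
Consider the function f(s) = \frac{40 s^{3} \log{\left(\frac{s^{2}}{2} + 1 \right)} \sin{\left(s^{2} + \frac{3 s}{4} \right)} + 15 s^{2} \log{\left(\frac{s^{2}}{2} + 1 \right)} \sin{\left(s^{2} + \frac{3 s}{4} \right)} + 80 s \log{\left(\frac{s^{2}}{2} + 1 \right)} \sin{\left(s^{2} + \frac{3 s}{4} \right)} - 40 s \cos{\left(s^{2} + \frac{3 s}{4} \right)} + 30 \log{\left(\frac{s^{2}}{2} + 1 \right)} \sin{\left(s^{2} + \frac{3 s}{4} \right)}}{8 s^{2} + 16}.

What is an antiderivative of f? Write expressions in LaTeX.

An antiderivative is F(s) = - \frac{5 \log{\left(\frac{s^{2}}{2} + 1 \right)} \cos{\left(s^{2} + \frac{3 s}{4} \right)}}{2}.

Recognize the product-rule pattern: f = u'v + uv' with u = - \frac{5 \cos{\left(s^{2} + \frac{3 s}{4} \right)}}{2}, v = \log{\left(\frac{s^{2}}{2} + 1 \right)}, so integration by parts undoes it.
Check: d/ds[- \frac{5 \log{\left(\frac{s^{2}}{2} + 1 \right)} \cos{\left(s^{2} + \frac{3 s}{4} \right)}}{2}] = \frac{40 s^{3} \log{\left(\frac{s^{2}}{2} + 1 \right)} \sin{\left(s^{2} + \frac{3 s}{4} \right)} + 15 s^{2} \log{\left(\frac{s^{2}}{2} + 1 \right)} \sin{\left(s^{2} + \frac{3 s}{4} \right)} + 80 s \log{\left(\frac{s^{2}}{2} + 1 \right)} \sin{\left(s^{2} + \frac{3 s}{4} \right)} - 40 s \cos{\left(s^{2} + \frac{3 s}{4} \right)} + 30 \log{\left(\frac{s^{2}}{2} + 1 \right)} \sin{\left(s^{2} + \frac{3 s}{4} \right)}}{8 s^{2} + 16} = f(s).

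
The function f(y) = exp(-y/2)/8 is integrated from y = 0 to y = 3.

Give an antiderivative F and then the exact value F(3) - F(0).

Antiderivative: F(y) = -exp(-y/2)/4; value = 1/4 - exp(-3/2)/4

A candidate is checked by its d/dy: the result must match f(y).
F(y) = -exp(-y/2)/4 is an antiderivative of f.
Check: d/dy[-exp(-y/2)/4] = exp(-y/2)/8 = f(y).
F(3) = -exp(-3/2)/4; F(0) = -1/4.
Integral = F(3) - F(0) = 1/4 - exp(-3/2)/4.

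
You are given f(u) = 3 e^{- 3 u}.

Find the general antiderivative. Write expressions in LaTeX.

Whatever form F(u) takes, F'(u) = f(u) is non-negotiable.
Check: d/du[- e^{- 3 u}] = 3 e^{- 3 u} = f(u).

F(u) = - e^{- 3 u} + C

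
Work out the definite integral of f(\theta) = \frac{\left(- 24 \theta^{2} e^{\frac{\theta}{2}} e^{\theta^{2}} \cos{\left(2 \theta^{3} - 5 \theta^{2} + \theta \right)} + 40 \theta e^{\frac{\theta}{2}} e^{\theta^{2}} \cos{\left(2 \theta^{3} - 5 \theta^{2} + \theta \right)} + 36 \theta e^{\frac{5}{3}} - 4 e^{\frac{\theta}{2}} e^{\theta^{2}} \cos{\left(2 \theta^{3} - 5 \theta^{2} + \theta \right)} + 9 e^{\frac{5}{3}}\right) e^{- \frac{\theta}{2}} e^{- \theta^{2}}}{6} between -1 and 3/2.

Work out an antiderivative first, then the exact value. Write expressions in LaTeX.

Antiderivative: F(\theta) = - \frac{2 \sin{\left(2 \theta^{3} - 5 \theta^{2} + \theta \right)} + 9 e^{\frac{5}{3}} e^{- \frac{\theta}{2}} e^{- \theta^{2}}}{3}; value = - \frac{3}{e^{\frac{4}{3}}} - \frac{2 \sin{\left(8 \right)}}{3} + \frac{2 \sin{\left(3 \right)}}{3} + 3 e^{\frac{7}{6}}

Recover f(\theta) by differentiating a candidate F(\theta); any mismatch rules it out.
F(\theta) = - \frac{2 \sin{\left(2 \theta^{3} - 5 \theta^{2} + \theta \right)} + 9 e^{\frac{5}{3}} e^{- \frac{\theta}{2}} e^{- \theta^{2}}}{3} is an antiderivative of f.
Check: d/d\theta[- \frac{2 \sin{\left(2 \theta^{3} - 5 \theta^{2} + \theta \right)} + 9 e^{\frac{5}{3}} e^{- \frac{\theta}{2}} e^{- \theta^{2}}}{3}] = \frac{\left(- 24 \theta^{2} e^{\frac{\theta}{2}} e^{\theta^{2}} \cos{\left(2 \theta^{3} - 5 \theta^{2} + \theta \right)} + 40 \theta e^{\frac{\theta}{2}} e^{\theta^{2}} \cos{\left(2 \theta^{3} - 5 \theta^{2} + \theta \right)} + 36 \theta e^{\frac{5}{3}} - 4 e^{\frac{\theta}{2}} e^{\theta^{2}} \cos{\left(2 \theta^{3} - 5 \theta^{2} + \theta \right)} + 9 e^{\frac{5}{3}}\right) e^{- \frac{\theta}{2}} e^{- \theta^{2}}}{6} = f(\theta).
F(3/2) = - \frac{3}{e^{\frac{4}{3}}} + \frac{2 \sin{\left(3 \right)}}{3}; F(-1) = - 3 e^{\frac{7}{6}} + \frac{2 \sin{\left(8 \right)}}{3}.
Integral = F(3/2) - F(-1) = - \frac{3}{e^{\frac{4}{3}}} - \frac{2 \sin{\left(8 \right)}}{3} + \frac{2 \sin{\left(3 \right)}}{3} + 3 e^{\frac{7}{6}}.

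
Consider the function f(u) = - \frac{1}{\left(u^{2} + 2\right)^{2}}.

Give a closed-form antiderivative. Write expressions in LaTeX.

An antiderivative is F(u) = - \frac{u}{4 u^{2} + 8} - \frac{\sqrt{2} \operatorname{atan}{\left(\frac{\sqrt{2} u}{2} \right)}}{8}.

A first test for any F(u): its u-derivative must equal f(u) identically.
Check: d/du[- \frac{u}{4 u^{2} + 8} - \frac{\sqrt{2} \operatorname{atan}{\left(\frac{\sqrt{2} u}{2} \right)}}{8}] = - \frac{1}{u^{4} + 4 u^{2} + 4}, which equals f(u).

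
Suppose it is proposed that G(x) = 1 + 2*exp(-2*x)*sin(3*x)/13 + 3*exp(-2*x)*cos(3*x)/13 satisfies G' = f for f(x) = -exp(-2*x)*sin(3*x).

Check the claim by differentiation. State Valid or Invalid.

d/dx[G] = -exp(-2*x)*sin(3*x)
This equals f(x) exactly, so the claim holds.

Valid - differentiating G returns exactly f.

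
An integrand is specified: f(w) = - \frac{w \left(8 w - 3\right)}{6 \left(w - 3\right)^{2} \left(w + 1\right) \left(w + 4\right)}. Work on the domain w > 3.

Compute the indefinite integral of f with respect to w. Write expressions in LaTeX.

F(w) = - \frac{243 w \log{\left(w - 3 \right)} + 77 w \log{\left(w + 1 \right)} - 320 w \log{\left(w + 4 \right)} - 729 \log{\left(w - 3 \right)} - 231 \log{\left(w + 1 \right)} + 960 \log{\left(w + 4 \right)} - 756}{2016 \left(w - 3\right)} + C

The denominator factors as 6 \left(w - 3\right)^{2} \left(w + 1\right) \left(w + 4\right); partial fractions split f into directly integrable pieces: \frac{10}{63 \left(w + 4\right)} - \frac{11}{288 \left(w + 1\right)} - \frac{27}{224 \left(w - 3\right)} - \frac{3}{8 \left(w - 3\right)^{2}}.
Check: d/dw[- \frac{243 w \log{\left(w - 3 \right)} + 77 w \log{\left(w + 1 \right)} - 320 w \log{\left(w + 4 \right)} - 729 \log{\left(w - 3 \right)} - 231 \log{\left(w + 1 \right)} + 960 \log{\left(w + 4 \right)} - 756}{2016 \left(w - 3\right)}] = \frac{- 8 w^{2} + 3 w}{6 w^{4} - 6 w^{3} - 102 w^{2} + 126 w + 216}, which equals f(w).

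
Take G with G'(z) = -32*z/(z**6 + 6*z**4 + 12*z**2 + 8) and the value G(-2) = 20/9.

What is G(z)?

G'(z) matches the chain-rule pattern g'(h)*h' with inner function h(z) = z**4/2 + 2*z**2 + 2; substituting u = h(z) collapses the integral.
A general antiderivative is 4/(z**4/2 + 2*z**2 + 2) + C.
The condition gives C = 20/9 - (2/9) = 2.
So G(z) = 2*(z**4 + 4*z**2 + 8)/(z**4 + 4*z**2 + 4).
Check: d/dz[2*(z**4 + 4*z**2 + 8)/(z**4 + 4*z**2 + 4)] = -32*z/(z**6 + 6*z**4 + 12*z**2 + 8) = G'(z).

G(z) = 2*(z**4 + 4*z**2 + 8)/(z**4 + 4*z**2 + 4)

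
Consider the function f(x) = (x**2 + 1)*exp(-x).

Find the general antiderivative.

F(x) = -(x**2 + 2*x + 3)*exp(-x) + C

Recognize the product-rule pattern: f = u'v + uv' with u = -x**2 - 2*x - 3, v = exp(-x), so integration by parts undoes it.
Check: d/dx[-(x**2 + 2*x + 3)*exp(-x)] = (x**2 + 1)*exp(-x) = f(x).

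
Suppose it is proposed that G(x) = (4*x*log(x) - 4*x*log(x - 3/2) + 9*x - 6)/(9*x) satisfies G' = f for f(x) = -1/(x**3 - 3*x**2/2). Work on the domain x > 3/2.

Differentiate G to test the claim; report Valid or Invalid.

d/dx[G] = -2/(2*x**3 - 3*x**2)
This equals f(x) exactly, so the claim holds.

Valid. The derivative of G reproduces f.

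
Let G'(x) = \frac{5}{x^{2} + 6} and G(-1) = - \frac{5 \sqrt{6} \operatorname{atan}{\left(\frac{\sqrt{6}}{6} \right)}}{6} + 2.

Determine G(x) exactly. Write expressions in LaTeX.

Whatever form G(x) takes, its d/dx must return the stated G'(x).
A general antiderivative is \frac{5 \sqrt{6} \operatorname{atan}{\left(\frac{\sqrt{6} x}{6} \right)}}{6} + C.
The condition gives C = - \frac{5 \sqrt{6} \operatorname{atan}{\left(\frac{\sqrt{6}}{6} \right)}}{6} + 2 - (- \frac{5 \sqrt{6} \operatorname{atan}{\left(\frac{\sqrt{6}}{6} \right)}}{6}) = 2.
So G(x) = \frac{5 \sqrt{6} \operatorname{atan}{\left(\frac{\sqrt{6} x}{6} \right)}}{6} + 2.
Check: d/dx[\frac{5 \sqrt{6} \operatorname{atan}{\left(\frac{\sqrt{6} x}{6} \right)}}{6} + 2] = \frac{5}{x^{2} + 6} = G'(x).

G(x) = \frac{5 \sqrt{6} \operatorname{atan}{\left(\frac{\sqrt{6} x}{6} \right)}}{6} + 2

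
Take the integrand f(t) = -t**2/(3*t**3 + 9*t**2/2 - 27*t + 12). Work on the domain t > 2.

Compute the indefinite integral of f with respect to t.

The denominator factors as 3*(t - 2)*(t + 4)*(2*t - 1); partial fractions split f into directly integrable pieces: 2/(81*(2*t - 1)) - 16/(81*(t + 4)) - 4/(27*(t - 2)).
Check: d/dt[-(12*log(t - 2) - log(t - 1/2) + 16*log(t + 4))/81] = -2*t**2/(6*t**3 + 9*t**2 - 54*t + 24), which equals f(t).

F(t) = -(12*log(t - 2) - log(t - 1/2) + 16*log(t + 4))/81 + C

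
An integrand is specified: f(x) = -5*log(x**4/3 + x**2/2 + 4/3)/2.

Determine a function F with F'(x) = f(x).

For F(x) to be correct the identity F'(x) - f(x) = 0 must hold.
Check: d/dx[-5*x*log(x**4/3 + x**2/2 + 4/3)/2 + 10*x + 5*sqrt(10)*log(x**2 - sqrt(10)*x/2 + 2)/8 - 5*sqrt(10)*log(x**2 + sqrt(10)*x/2 + 2)/8 - 5*sqrt(22)*atan(2*sqrt(22)*x/11 - sqrt(55)/11)/4 - 5*sqrt(22)*atan(2*sqrt(22)*x/11 + sqrt(55)/11)/4] = -5*log(2*x**4 + 3*x**2 + 8)/2 + 5*log(6)/2, which equals f(x).

An antiderivative is F(x) = -5*x*log(x**4/3 + x**2/2 + 4/3)/2 + 10*x + 5*sqrt(10)*log(x**2 - sqrt(10)*x/2 + 2)/8 - 5*sqrt(10)*log(x**2 + sqrt(10)*x/2 + 2)/8 - 5*sqrt(22)*atan(2*sqrt(22)*x/11 - sqrt(55)/11)/4 - 5*sqrt(22)*atan(2*sqrt(22)*x/11 + sqrt(55)/11)/4.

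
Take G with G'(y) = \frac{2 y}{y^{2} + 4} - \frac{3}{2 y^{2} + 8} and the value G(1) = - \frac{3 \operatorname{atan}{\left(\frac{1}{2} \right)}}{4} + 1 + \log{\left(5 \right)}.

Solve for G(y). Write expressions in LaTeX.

G(y) = \log{\left(y^{2} + 4 \right)} - \frac{3 \operatorname{atan}{\left(\frac{y}{2} \right)}}{4} + 1

Integrate term by term and add the pieces.
A general antiderivative is \log{\left(y^{2} + 4 \right)} - \frac{3 \operatorname{atan}{\left(\frac{y}{2} \right)}}{4} + C.
The condition gives C = - \frac{3 \operatorname{atan}{\left(\frac{1}{2} \right)}}{4} + 1 + \log{\left(5 \right)} - (- \frac{3 \operatorname{atan}{\left(\frac{1}{2} \right)}}{4} + \log{\left(5 \right)}) = 1.
So G(y) = \log{\left(y^{2} + 4 \right)} - \frac{3 \operatorname{atan}{\left(\frac{y}{2} \right)}}{4} + 1.
Check: d/dy[\log{\left(y^{2} + 4 \right)} - \frac{3 \operatorname{atan}{\left(\frac{y}{2} \right)}}{4} + 1] = \frac{4 y - 3}{2 y^{2} + 8}, which equals G'(y).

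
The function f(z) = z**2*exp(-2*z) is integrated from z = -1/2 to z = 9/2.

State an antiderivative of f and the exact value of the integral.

f has the shape u'v + uv' for u = -z**2/2 - z/2 - 1/4 and v = exp(-2*z) — it is the derivative of the product u*v.
F(z) = (-2*z**2 - 2*z - 1)*exp(-2*z)/4 is an antiderivative of f.
Check: d/dz[(-2*z**2 - 2*z - 1)*exp(-2*z)/4] = z**2*exp(-2*z) = f(z).
F(9/2) = -101*exp(-9)/8; F(-1/2) = -exp(1)/8.
Integral = F(9/2) - F(-1/2) = -101*exp(-9)/8 + exp(1)/8.

Antiderivative: F(z) = (-2*z**2 - 2*z - 1)*exp(-2*z)/4; value = -101*exp(-9)/8 + exp(1)/8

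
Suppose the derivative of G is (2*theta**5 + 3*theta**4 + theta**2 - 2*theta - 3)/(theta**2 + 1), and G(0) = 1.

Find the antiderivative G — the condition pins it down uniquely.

G(theta) = (theta**4 + 2*theta**3 - 2*theta**2 - 4*theta - 2*atan(theta) + 2)/2

Check a candidate G(theta) by differentiating: d/dtheta[G] must match the given G'(theta).
A general antiderivative is theta**4/2 + theta**3 - theta**2 - 2*theta - atan(theta) + C.
The condition gives C = 1 - (0) = 1.
So G(theta) = (theta**4 + 2*theta**3 - 2*theta**2 - 4*theta - 2*atan(theta) + 2)/2.
Check: d/dtheta[(theta**4 + 2*theta**3 - 2*theta**2 - 4*theta - 2*atan(theta) + 2)/2] = (2*theta**5 + 3*theta**4 + theta**2 - 2*theta - 3)/(theta**2 + 1) = G'(theta).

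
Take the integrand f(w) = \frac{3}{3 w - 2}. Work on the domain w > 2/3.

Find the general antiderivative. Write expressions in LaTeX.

Differentiate the proposed F(w) back; it has to land on f(w) exactly.
Check: d/dw[\log{\left(3 w - 2 \right)}] = \frac{3}{3 w - 2} = f(w).

F(w) = \log{\left(3 w - 2 \right)} + C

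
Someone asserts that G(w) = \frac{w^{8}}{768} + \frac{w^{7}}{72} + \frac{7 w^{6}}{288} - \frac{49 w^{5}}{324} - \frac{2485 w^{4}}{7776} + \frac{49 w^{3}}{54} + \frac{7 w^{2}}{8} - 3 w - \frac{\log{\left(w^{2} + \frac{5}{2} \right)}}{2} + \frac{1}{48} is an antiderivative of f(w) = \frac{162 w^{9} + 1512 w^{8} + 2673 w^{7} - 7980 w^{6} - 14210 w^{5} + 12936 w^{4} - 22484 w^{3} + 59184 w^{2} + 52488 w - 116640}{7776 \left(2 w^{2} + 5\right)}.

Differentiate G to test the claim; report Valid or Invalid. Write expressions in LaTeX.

d/dw[G] = \frac{162 w^{9} + 1512 w^{8} + 2673 w^{7} - 7980 w^{6} - 14210 w^{5} + 12936 w^{4} - 22484 w^{3} + 59184 w^{2} + 52488 w - 116640}{15552 w^{2} + 38880}
This equals f(w) exactly, so the claim holds.

Valid. The derivative of G reproduces f.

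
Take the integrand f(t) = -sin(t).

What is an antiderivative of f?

An antiderivative F(t) passes only if d/dt[F] lands on f(t) exactly.
Check: d/dt[cos(t)] = -sin(t) = f(t).

An antiderivative is F(t) = cos(t).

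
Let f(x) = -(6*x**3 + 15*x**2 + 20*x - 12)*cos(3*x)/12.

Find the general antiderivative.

F(x) = (-18*x**3*sin(3*x) - 45*x**2*sin(3*x) - 18*x**2*cos(3*x) - 48*x*sin(3*x) - 30*x*cos(3*x) + 46*sin(3*x) - 16*cos(3*x))/108 + C

An antiderivative F(x) passes only if d/dx[F] lands on f(x) exactly.
Check: d/dx[(-18*x**3*sin(3*x) - 45*x**2*sin(3*x) - 18*x**2*cos(3*x) - 48*x*sin(3*x) - 30*x*cos(3*x) + 46*sin(3*x) - 16*cos(3*x))/108] = -x**3*cos(3*x)/2 - 5*x**2*cos(3*x)/4 - 5*x*cos(3*x)/3 + cos(3*x), which equals f(x).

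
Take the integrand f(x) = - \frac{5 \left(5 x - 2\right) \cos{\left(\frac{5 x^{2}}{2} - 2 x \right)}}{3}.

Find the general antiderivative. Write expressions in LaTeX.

F(x) = - \frac{5 \sin{\left(\frac{5 x^{2}}{2} - 2 x \right)}}{3} + C

f matches the chain-rule pattern g'(h)*h' with inner function h(x) = \frac{5 x^{2}}{2} - 2 x; substituting u = h(x) collapses the integral.
Check: d/dx[- \frac{5 \sin{\left(\frac{5 x^{2}}{2} - 2 x \right)}}{3}] = - \frac{25 x \cos{\left(\frac{5 x^{2}}{2} - 2 x \right)}}{3} + \frac{10 \cos{\left(\frac{5 x^{2}}{2} - 2 x \right)}}{3}, which equals f(x).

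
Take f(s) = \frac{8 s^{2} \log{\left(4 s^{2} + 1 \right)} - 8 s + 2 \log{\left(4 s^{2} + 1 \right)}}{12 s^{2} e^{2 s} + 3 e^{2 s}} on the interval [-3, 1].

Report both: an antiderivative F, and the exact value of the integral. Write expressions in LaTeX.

f has the shape u'v + uv' for u = - \frac{e^{- 2 s}}{3} and v = \log{\left(4 s^{2} + 1 \right)} — it is the derivative of the product u*v.
F(s) = - \frac{e^{- 2 s} \log{\left(4 s^{2} + 1 \right)}}{3} is an antiderivative of f.
Check: d/ds[- \frac{e^{- 2 s} \log{\left(4 s^{2} + 1 \right)}}{3}] = \frac{8 s^{2} \log{\left(4 s^{2} + 1 \right)} - 8 s + 2 \log{\left(4 s^{2} + 1 \right)}}{12 s^{2} e^{2 s} + 3 e^{2 s}} = f(s).
F(1) = - \frac{\log{\left(5 \right)}}{3 e^{2}}; F(-3) = - \frac{e^{6} \log{\left(37 \right)}}{3}.
Integral = F(1) - F(-3) = - \frac{\log{\left(5 \right)}}{3 e^{2}} + \frac{e^{6} \log{\left(37 \right)}}{3}.

Antiderivative: F(s) = - \frac{e^{- 2 s} \log{\left(4 s^{2} + 1 \right)}}{3}; value = - \frac{\log{\left(5 \right)}}{3 e^{2}} + \frac{e^{6} \log{\left(37 \right)}}{3}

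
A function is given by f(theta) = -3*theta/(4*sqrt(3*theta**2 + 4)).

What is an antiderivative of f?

An antiderivative is F(theta) = -sqrt(3*theta**2 + 4)/4.

f matches the chain-rule pattern g'(h)*h' with inner function h(theta) = 3*theta**2 + 4; substituting u = h(theta) collapses the integral.
Check: d/dtheta[-sqrt(3*theta**2 + 4)/4] = -3*theta/(4*sqrt(3*theta**2 + 4)) = f(theta).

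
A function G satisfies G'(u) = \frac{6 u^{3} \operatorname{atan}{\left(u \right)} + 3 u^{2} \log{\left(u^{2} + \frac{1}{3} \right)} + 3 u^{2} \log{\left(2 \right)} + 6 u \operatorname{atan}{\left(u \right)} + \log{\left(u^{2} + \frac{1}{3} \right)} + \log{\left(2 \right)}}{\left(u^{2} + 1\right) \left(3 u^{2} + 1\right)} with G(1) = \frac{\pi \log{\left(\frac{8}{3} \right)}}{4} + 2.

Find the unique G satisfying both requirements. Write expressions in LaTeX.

G(u) = \log{\left(2 u^{2} + \frac{2}{3} \right)} \operatorname{atan}{\left(u \right)} + 2

Recognize the product-rule pattern: G'(u) = v'r + vr' with v = \operatorname{atan}{\left(u \right)}, r = \log{\left(2 u^{2} + \frac{2}{3} \right)}, so integration by parts undoes it.
A general antiderivative is \log{\left(2 u^{2} + \frac{2}{3} \right)} \operatorname{atan}{\left(u \right)} + C.
The condition gives C = \frac{\pi \log{\left(\frac{8}{3} \right)}}{4} + 2 - (\frac{\pi \log{\left(\frac{8}{3} \right)}}{4}) = 2.
So G(u) = \log{\left(2 u^{2} + \frac{2}{3} \right)} \operatorname{atan}{\left(u \right)} + 2.
Check: d/du[\log{\left(2 u^{2} + \frac{2}{3} \right)} \operatorname{atan}{\left(u \right)} + 2] = \frac{6 u^{3} \operatorname{atan}{\left(u \right)} + 3 u^{2} \log{\left(u^{2} + \frac{1}{3} \right)} + 3 u^{2} \log{\left(2 \right)} + 6 u \operatorname{atan}{\left(u \right)} + \log{\left(u^{2} + \frac{1}{3} \right)} + \log{\left(2 \right)}}{3 u^{4} + 4 u^{2} + 1}, which equals G'(u).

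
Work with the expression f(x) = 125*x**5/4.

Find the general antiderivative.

Any candidate F(x) must reproduce f(x) exactly when differentiated.
Check: d/dx[125*x**6/24] = 125*x**5/4 = f(x).

F(x) = 125*x**6/24 + C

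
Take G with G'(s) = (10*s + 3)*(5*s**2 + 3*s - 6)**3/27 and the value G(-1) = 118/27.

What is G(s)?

G(s) = ((5*s**2 + 3*s - 6)**4 + 216)/108

G'(s) matches the chain-rule pattern g'(h)*h' with inner function h(s) = 5*s**2/3 + s - 2; substituting u = h(s) collapses the integral.
A general antiderivative is 3*(5*s**2/3 + s - 2)**4/4 + C.
The condition gives C = 118/27 - (64/27) = 2.
So G(s) = ((5*s**2 + 3*s - 6)**4 + 216)/108.
Check: d/ds[((5*s**2 + 3*s - 6)**4 + 216)/108] = 1250*s**7/27 + 875*s**6/9 - 275*s**5/3 - 225*s**4 + 83*s**3 + 162*s**2 - 44*s - 24, which equals G'(s).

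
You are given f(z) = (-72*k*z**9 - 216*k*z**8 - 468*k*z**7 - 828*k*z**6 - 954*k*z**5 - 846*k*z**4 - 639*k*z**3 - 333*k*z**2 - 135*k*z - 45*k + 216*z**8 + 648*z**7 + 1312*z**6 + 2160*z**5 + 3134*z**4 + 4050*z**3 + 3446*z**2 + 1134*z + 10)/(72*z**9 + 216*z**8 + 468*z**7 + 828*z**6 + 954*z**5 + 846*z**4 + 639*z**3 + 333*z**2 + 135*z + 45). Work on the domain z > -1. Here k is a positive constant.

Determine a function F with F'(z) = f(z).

Any candidate F(z) must reproduce f(z) exactly when differentiated.
Check: d/dz[-(36*k*z**5 + 72*k*z**4 + 54*k*z**3 + 36*k*z**2 + 18*k*z - 54*z**4*log(z**2 + 5/2) - 108*z**3*log(z**2 + 5/2) - 81*z**2*log(z**2 + 5/2) + 112*z**2 - 54*z*log(z**2 + 5/2) + 216*z - 27*log(z**2 + 5/2) + 110)/(18*(z + 1)**2*(2*z**2 + 1))] = (-72*k*z**9 - 216*k*z**8 - 468*k*z**7 - 828*k*z**6 - 954*k*z**5 - 846*k*z**4 - 639*k*z**3 - 333*k*z**2 - 135*k*z - 45*k + 216*z**8 + 648*z**7 + 1312*z**6 + 2160*z**5 + 3134*z**4 + 4050*z**3 + 3446*z**2 + 1134*z + 10)/(72*z**9 + 216*z**8 + 468*z**7 + 828*z**6 + 954*z**5 + 846*z**4 + 639*z**3 + 333*z**2 + 135*z + 45) = f(z).

An antiderivative is F(z) = -(36*k*z**5 + 72*k*z**4 + 54*k*z**3 + 36*k*z**2 + 18*k*z - 54*z**4*log(z**2 + 5/2) - 108*z**3*log(z**2 + 5/2) - 81*z**2*log(z**2 + 5/2) + 112*z**2 - 54*z*log(z**2 + 5/2) + 216*z - 27*log(z**2 + 5/2) + 110)/(18*(z + 1)**2*(2*z**2 + 1)).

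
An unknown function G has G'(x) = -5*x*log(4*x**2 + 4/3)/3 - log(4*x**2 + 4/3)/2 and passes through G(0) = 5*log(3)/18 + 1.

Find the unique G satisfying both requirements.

G(x) = -5*x**2*log(x**2 + 1/3)/6 - 5*x**2*log(2)/3 + 5*x**2/6 - x*log(x**2 + 1/3)/2 - x*log(2) + x - 5*log(x**2 + 1/3)/18 - sqrt(3)*atan(sqrt(3)*x)/3 + 1

Integrate term by term and add the pieces.
A general antiderivative is 5*x**2/6 + x + (-5*x**2/6 - x/2)*log(4*x**2 + 4/3) - 5*log(x**2 + 1/3)/18 - sqrt(3)*atan(sqrt(3)*x)/3 + C.
The condition gives C = 5*log(3)/18 + 1 - (5*log(3)/18) = 1.
So G(x) = -5*x**2*log(x**2 + 1/3)/6 - 5*x**2*log(2)/3 + 5*x**2/6 - x*log(x**2 + 1/3)/2 - x*log(2) + x - 5*log(x**2 + 1/3)/18 - sqrt(3)*atan(sqrt(3)*x)/3 + 1.
Check: d/dx[-5*x**2*log(x**2 + 1/3)/6 - 5*x**2*log(2)/3 + 5*x**2/6 - x*log(x**2 + 1/3)/2 - x*log(2) + x - 5*log(x**2 + 1/3)/18 - sqrt(3)*atan(sqrt(3)*x)/3 + 1] = -5*x*log(x**2 + 1/3)/3 - 10*x*log(2)/3 - log(x**2 + 1/3)/2 - log(2), which equals G'(x).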